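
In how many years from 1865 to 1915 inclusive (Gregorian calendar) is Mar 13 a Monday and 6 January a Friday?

Check each year's weekday for Mar 13 and 6 January:
  1865: Mon/Fri ✓  1866: Tue/Sat  1867: Wed/Sun  1868: Fri/Mon  1869: Sat/Wed  1870: Sun/Thu  1871: Mon/Fri ✓  1872: Wed/Sat  1873: Thu/Mon  1874: Fri/Tue  1875: Sat/Wed  1876: Mon/Thu  1877: Tue/Sat  1878: Wed/Sun  …(23 more)…  1902: Thu/Mon  1903: Fri/Tue  1904: Sun/Wed  1905: Mon/Fri ✓  1906: Tue/Sat  1907: Wed/Sun  1908: Fri/Mon  1909: Sat/Wed  1910: Sun/Thu  1911: Mon/Fri ✓  1912: Wed/Sat  1913: Thu/Mon  1914: Fri/Tue  1915: Sat/Wed
Both conditions hold in: 1865, 1871, 1882, 1893, 1899, 1905, 1911 — 7.

7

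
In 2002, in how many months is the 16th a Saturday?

3

Check the 16th of each month of 2002: Jan 16: Wed, Feb 16: Sat, Mar 16: Sat, Apr 16: Tue, May 16: Thu, Jun 16: Sun, Jul 16: Tue, Aug 16: Fri, Sep 16: Mon, Oct 16: Wed, Nov 16: Sat, Dec 16: Mon.
Saturday occurs in February, March, November — 3 months.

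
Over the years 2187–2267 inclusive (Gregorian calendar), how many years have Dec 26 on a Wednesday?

Track Dec 26's weekday year by year (advancing +1, or +2 across a Feb 29):
  2187: Wed ✓  2188: Fri (+2)  2189: Sat (+1)  2190: Sun (+1)  2191: Mon (+1)
  2192: Wed (+2) ✓  2193: Thu (+1)  2194: Fri (+1)  2195: Sat (+1)  2196: Mon (+2)
  2197: Tue (+1)  2198: Wed (+1) ✓  2199: Thu (+1)  2200: Fri (+1)  … (53 more years) …
  2254: Tue (+1)  2255: Wed (+1) ✓  2256: Fri (+2)  2257: Sat (+1)  2258: Sun (+1)
  2259: Mon (+1)  2260: Wed (+2) ✓  2261: Thu (+1)  2262: Fri (+1)  2263: Sat (+1)
  2264: Mon (+2)  2265: Tue (+1)  2266: Wed (+1) ✓  2267: Thu (+1)
Wednesday years: 2187, 2192, 2198, 2204, 2210, 2221, 2227, 2232, 2238, 2249, 2255, 2260, 2266 — 13 in total.

13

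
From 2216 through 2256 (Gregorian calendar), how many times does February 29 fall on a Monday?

1

Leap years in 2216–2256: 11 of them.
Feb 29 weekday advances by 5 (mod 7) from one leap year to the next four years later (or differs when a century non-leap intervenes).
Leap-day weekdays: 2216:Thu 2220:Tue 2224:Sun 2228:Fri 2232:Wed 2236:Mon✓ 2240:Sat 2244:Thu 2248:Tue 2252:Sun 2256:Fri
Monday: 2236 → 1.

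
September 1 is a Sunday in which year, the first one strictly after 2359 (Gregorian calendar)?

From one year to the next, a fixed date's weekday advances by 1, or by 2 when a Feb 29 lies between the two dates.
2359: September 1 is Tuesday.
2360: Thursday (+2)
2361: Friday (+1)
2362: Saturday (+1)
2363: Sunday (+1)
September 1 falls on a Sunday in 2363.

2363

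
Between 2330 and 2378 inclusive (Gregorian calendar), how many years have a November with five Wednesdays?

15

November has 30 days; it has five Wednesdays when Wednesday falls among the first (month-length − 28) days — i.e. when November 1 is one of Wednesday/Tuesday.
November 1 by year: 2330:Sat 2331:Sun 2332:Tue✓ 2333:Wed✓ 2334:Thu 2335:Fri 2336:Sun 2337:Mon 2338:Tue✓ 2339:Wed✓ 2340:Fri 2341:Sat 2342:Sun 2343:Mon 2344:Wed✓ …(19 more)… 2364:Sun 2365:Mon 2366:Tue✓ 2367:Wed✓ 2368:Fri 2369:Sat 2370:Sun 2371:Mon 2372:Wed✓ 2373:Thu 2374:Fri 2375:Sat 2376:Mon 2377:Tue✓ 2378:Wed✓
Years with five Wednesdays: 2332, 2333, 2338, 2339, 2344, 2349, 2350, 2355, 2360, 2361, 2366, 2367, 2372, 2377, 2378 → 15.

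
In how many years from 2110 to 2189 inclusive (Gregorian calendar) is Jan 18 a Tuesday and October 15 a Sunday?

Check each year's weekday for Jan 18 and October 15:
  2110: Sat/Wed  2111: Sun/Thu  2112: Mon/Sat  2113: Wed/Sun  2114: Thu/Mon  2115: Fri/Tue  2116: Sat/Thu  2117: Mon/Fri  2118: Tue/Sat  2119: Wed/Sun  2120: Thu/Tue  2121: Sat/Wed  2122: Sun/Thu  2123: Mon/Fri  …(52 more)…  2176: Thu/Tue  2177: Sat/Wed  2178: Sun/Thu  2179: Mon/Fri  2180: Tue/Sun ✓  2181: Thu/Mon  2182: Fri/Tue  2183: Sat/Wed  2184: Sun/Fri  2185: Tue/Sat  2186: Wed/Sun  2187: Thu/Mon  2188: Fri/Wed  2189: Sun/Thu
Both conditions hold in: 2124, 2152, 2180 — 3.

3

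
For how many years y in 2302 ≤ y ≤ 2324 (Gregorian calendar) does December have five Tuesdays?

December has 31 days; it has five Tuesdays when Tuesday falls among the first (month-length − 28) days — i.e. when December 1 is one of Tuesday/Monday/Sunday.
December 1 by year: 2302:Mon✓ 2303:Tue✓ 2304:Thu 2305:Fri 2306:Sat 2307:Sun✓ 2308:Tue✓ 2309:Wed 2310:Thu 2311:Fri 2312:Sun✓ 2313:Mon✓ 2314:Tue✓ 2315:Wed 2316:Fri 2317:Sat 2318:Sun✓ 2319:Mon✓ 2320:Wed 2321:Thu 2322:Fri 2323:Sat 2324:Mon✓
Years with five Tuesdays: 2302, 2303, 2307, 2308, 2312, 2313, 2314, 2318, 2319, 2324 → 10.

10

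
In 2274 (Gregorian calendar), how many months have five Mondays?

A month of length L has five Mondays iff its first Monday is on day ≤ L−28 (so day 1–3 in a 31-day month, 1–2 in a 30-day month, day 1 in a leap February).
Checking each month of 2274: Jan starts Thu (31d); Feb starts Sun (28d); Mar starts Sun (31d) ✓; Apr starts Wed (30d); May starts Fri (31d); Jun starts Mon (30d) ✓; Jul starts Wed (31d); Aug starts Sat (31d) ✓; Sep starts Tue (30d); Oct starts Thu (31d); Nov starts Sun (30d) ✓; Dec starts Tue (31d).
Five-Monday months: March, June, August, November → 4.

4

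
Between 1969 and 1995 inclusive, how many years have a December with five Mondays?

11

December has 31 days; it has five Mondays when Monday falls among the first (month-length − 28) days — i.e. when December 1 is one of Monday/Sunday/Saturday.
December 1 by year: 1969:Mon✓ 1970:Tue 1971:Wed 1972:Fri 1973:Sat✓ 1974:Sun✓ 1975:Mon✓ 1976:Wed 1977:Thu 1978:Fri 1979:Sat✓ 1980:Mon✓ 1981:Tue 1982:Wed 1983:Thu 1984:Sat✓ 1985:Sun✓ 1986:Mon✓ 1987:Tue 1988:Thu 1989:Fri 1990:Sat✓ 1991:Sun✓ 1992:Tue 1993:Wed 1994:Thu 1995:Fri
Years with five Mondays: 1969, 1973, 1974, 1975, 1979, 1980, 1984, 1985, 1986, 1990, 1991 → 11.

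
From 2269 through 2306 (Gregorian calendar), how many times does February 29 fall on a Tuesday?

1

Leap years in 2269–2306: 8 of them.
Feb 29 weekday advances by 5 (mod 7) from one leap year to the next four years later (or differs when a century non-leap intervenes).
Leap-day weekdays: 2272:Thu 2276:Tue✓ 2280:Sun 2284:Fri 2288:Wed 2292:Mon 2296:Sat 2304:Mon
Tuesday: 2276 → 1.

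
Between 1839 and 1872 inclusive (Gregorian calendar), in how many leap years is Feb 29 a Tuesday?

Leap years in 1839–1872: 9 of them.
Feb 29 weekday advances by 5 (mod 7) from one leap year to the next four years later (or differs when a century non-leap intervenes).
Leap-day weekdays: 1840:Sat 1844:Thu 1848:Tue✓ 1852:Sun 1856:Fri 1860:Wed 1864:Mon 1868:Sat 1872:Thu
Tuesday: 1848 → 1.

1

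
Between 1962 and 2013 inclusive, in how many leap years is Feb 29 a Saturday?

Leap years in 1962–2013: 13 of them.
Feb 29 weekday advances by 5 (mod 7) from one leap year to the next four years later (or differs when a century non-leap intervenes).
Leap-day weekdays: 1964:Sat✓ 1968:Thu 1972:Tue 1976:Sun 1980:Fri 1984:Wed 1988:Mon 1992:Sat✓ 1996:Thu 2000:Tue 2004:Sun 2008:Fri 2012:Wed
Saturday: 1964, 1992 → 2.

2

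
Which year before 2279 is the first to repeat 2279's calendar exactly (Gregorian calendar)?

Two years share a calendar iff Jan 1 falls on the same weekday and both are leap or both are common. 2279: Jan 1 is Wednesday, common year.
2278: Jan 1 Tuesday, common
2277: Jan 1 Monday, common
2276: Jan 1 Saturday, leap
2275: Jan 1 Friday, common
2274: Jan 1 Thursday, common
2273: Jan 1 Wednesday, common
2273 matches on both conditions.

2273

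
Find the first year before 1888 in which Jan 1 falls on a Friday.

Jan 1 advances by 2 weekdays after a leap year and by 1 after a common year.
1888: Jan 1 is Sunday (leap).
1887: Saturday
1886: Friday
1886 begins on a Friday

1886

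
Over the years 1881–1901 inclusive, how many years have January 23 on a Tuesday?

3

Track January 23's weekday year by year (advancing +1, or +2 across a Feb 29):
  1881: Sun  1882: Mon (+1)  1883: Tue (+1) ✓  1884: Wed (+1)  1885: Fri (+2)
  1886: Sat (+1)  1887: Sun (+1)  1888: Mon (+1)  1889: Wed (+2)  1890: Thu (+1)
  1891: Fri (+1)  1892: Sat (+1)  1893: Mon (+2)  1894: Tue (+1) ✓  1895: Wed (+1)
  1896: Thu (+1)  1897: Sat (+2)  1898: Sun (+1)  1899: Mon (+1)  1900: Tue (+1) ✓
  1901: Wed (+1)
Tuesday years: 1883, 1894, 1900 — 3 in total.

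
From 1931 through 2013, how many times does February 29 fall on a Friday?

3

Leap years in 1931–2013: 21 of them.
Feb 29 weekday advances by 5 (mod 7) from one leap year to the next four years later (or differs when a century non-leap intervenes).
Leap-day weekdays: 1932:Mon 1936:Sat 1940:Thu 1944:Tue 1948:Sun 1952:Fri✓ 1956:Wed 1960:Mon 1964:Sat 1968:Thu 1972:Tue 1976:Sun 1980:Fri✓ 1984:Wed 1988:Mon 1992:Sat 1996:Thu 2000:Tue 2004:Sun 2008:Fri✓ 2012:Wed
Friday: 1952, 1980, 2008 → 3.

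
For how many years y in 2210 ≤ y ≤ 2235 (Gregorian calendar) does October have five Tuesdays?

11

October has 31 days; it has five Tuesdays when Tuesday falls among the first (month-length − 28) days — i.e. when October 1 is one of Tuesday/Monday/Sunday.
October 1 by year: 2210:Mon✓ 2211:Tue✓ 2212:Thu 2213:Fri 2214:Sat 2215:Sun✓ 2216:Tue✓ 2217:Wed 2218:Thu 2219:Fri 2220:Sun✓ 2221:Mon✓ 2222:Tue✓ 2223:Wed 2224:Fri 2225:Sat 2226:Sun✓ 2227:Mon✓ 2228:Wed 2229:Thu 2230:Fri 2231:Sat 2232:Mon✓ 2233:Tue✓ 2234:Wed 2235:Thu
Years with five Tuesdays: 2210, 2211, 2215, 2216, 2220, 2221, 2222, 2226, 2227, 2232, 2233 → 11.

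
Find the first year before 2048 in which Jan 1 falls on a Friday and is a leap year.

Jan 1 advances by 2 weekdays after a leap year and by 1 after a common year.
2048: Jan 1 is Wednesday (leap).
2047: Tuesday
2046: Monday
2045: Sunday
2044: Friday (leap)
2044 begins on a Friday and is a leap year.

2044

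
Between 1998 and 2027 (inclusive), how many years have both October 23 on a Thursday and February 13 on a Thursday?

3

Check each year's weekday for October 23 and February 13:
  1998: Fri/Fri  1999: Sat/Sat  2000: Mon/Sun  2001: Tue/Tue  2002: Wed/Wed  2003: Thu/Thu ✓  2004: Sat/Fri  2005: Sun/Sun  2006: Mon/Mon  2007: Tue/Tue  2008: Thu/Wed  2009: Fri/Fri  2010: Sat/Sat  2011: Sun/Sun  2012: Tue/Mon  2013: Wed/Wed  2014: Thu/Thu ✓  2015: Fri/Fri  2016: Sun/Sat  2017: Mon/Mon  2018: Tue/Tue  2019: Wed/Wed  2020: Fri/Thu  2021: Sat/Sat  2022: Sun/Sun  2023: Mon/Mon  2024: Wed/Tue  2025: Thu/Thu ✓  2026: Fri/Fri  2027: Sat/Sat
Both conditions hold in: 2003, 2014, 2025 — 3.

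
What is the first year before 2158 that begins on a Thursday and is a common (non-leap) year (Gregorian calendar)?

2150

Jan 1 advances by 2 weekdays after a leap year and by 1 after a common year.
2158: Jan 1 is Sunday.
2157: Saturday
2156: Thursday (leap)
2155: Wednesday
2154: Tuesday
2153: Monday
2152: Saturday (leap)
2151: Friday
2150: Thursday
2150 begins on a Thursday and is a common year.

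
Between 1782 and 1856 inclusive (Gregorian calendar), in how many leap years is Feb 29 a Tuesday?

2

Leap years in 1782–1856: 18 of them.
Feb 29 weekday advances by 5 (mod 7) from one leap year to the next four years later (or differs when a century non-leap intervenes).
Leap-day weekdays: 1784:Sun 1788:Fri 1792:Wed 1796:Mon 1804:Wed 1808:Mon 1812:Sat 1816:Thu 1820:Tue✓ 1824:Sun 1828:Fri 1832:Wed 1836:Mon 1840:Sat 1844:Thu 1848:Tue✓ 1852:Sun 1856:Fri
Tuesday: 1820, 1848 → 2.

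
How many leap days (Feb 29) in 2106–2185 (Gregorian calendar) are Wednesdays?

Leap years in 2106–2185: 20 of them.
Feb 29 weekday advances by 5 (mod 7) from one leap year to the next four years later (or differs when a century non-leap intervenes).
Leap-day weekdays: 2108:Wed✓ 2112:Mon 2116:Sat 2120:Thu 2124:Tue 2128:Sun 2132:Fri 2136:Wed✓ 2140:Mon 2144:Sat 2148:Thu 2152:Tue 2156:Sun 2160:Fri 2164:Wed✓ 2168:Mon 2172:Sat 2176:Thu 2180:Tue 2184:Sun
Wednesday: 2108, 2136, 2164 → 3.

3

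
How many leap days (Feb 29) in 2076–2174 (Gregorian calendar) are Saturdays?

Leap years in 2076–2174: 24 of them.
Feb 29 weekday advances by 5 (mod 7) from one leap year to the next four years later (or differs when a century non-leap intervenes).
Leap-day weekdays: 2076:Sat✓ 2080:Thu 2084:Tue 2088:Sun 2092:Fri 2096:Wed 2104:Fri 2108:Wed 2112:Mon 2116:Sat✓ 2120:Thu 2124:Tue 2128:Sun 2132:Fri 2136:Wed 2140:Mon 2144:Sat✓ 2148:Thu 2152:Tue 2156:Sun 2160:Fri 2164:Wed 2168:Mon 2172:Sat✓
Saturday: 2076, 2116, 2144, 2172 → 4.

4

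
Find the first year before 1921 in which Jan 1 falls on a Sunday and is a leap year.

1888

Jan 1 advances by 2 weekdays after a leap year and by 1 after a common year.
1921: Jan 1 is Saturday.
1920: Thursday (leap)
1919: Wednesday
1918: Tuesday
1917: Monday
1916: Saturday (leap)
1915: Friday
1914: Thursday
1913: Wednesday
1912: Monday (leap)
1911: Sunday
1910: Saturday
1909: Friday
1908: Wednesday (leap)
1907: Tuesday
1906: Monday
1905: Sunday
1904: Friday (leap)
1903: Thursday
1902: Wednesday
1901: Tuesday
1900: Monday
1899: Sunday
1898: Saturday
1897: Friday
1896: Wednesday (leap)
1895: Tuesday
1894: Monday
1893: Sunday
1892: Friday (leap)
1891: Thursday
1890: Wednesday
1889: Tuesday
1888: Sunday (leap)
1888 begins on a Sunday and is a leap year.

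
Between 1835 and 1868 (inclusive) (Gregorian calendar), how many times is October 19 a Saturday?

Track October 19's weekday year by year (advancing +1, or +2 across a Feb 29):
  1835: Mon  1836: Wed (+2)  1837: Thu (+1)  1838: Fri (+1)  1839: Sat (+1) ✓
  1840: Mon (+2)  1841: Tue (+1)  1842: Wed (+1)  1843: Thu (+1)  1844: Sat (+2) ✓
  1845: Sun (+1)  1846: Mon (+1)  1847: Tue (+1)  1848: Thu (+2)  … (6 more years) …
  1855: Fri (+1)  1856: Sun (+2)  1857: Mon (+1)  1858: Tue (+1)  1859: Wed (+1)
  1860: Fri (+2)  1861: Sat (+1) ✓  1862: Sun (+1)  1863: Mon (+1)  1864: Wed (+2)
  1865: Thu (+1)  1866: Fri (+1)  1867: Sat (+1) ✓  1868: Mon (+2)
Saturday years: 1839, 1844, 1850, 1861, 1867 — 5 in total.

5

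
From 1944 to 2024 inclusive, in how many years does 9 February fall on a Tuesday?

11

Track 9 February's weekday year by year (advancing +1, or +2 across a Feb 29):
  1944: Wed  1945: Fri (+2)  1946: Sat (+1)  1947: Sun (+1)  1948: Mon (+1)
  1949: Wed (+2)  1950: Thu (+1)  1951: Fri (+1)  1952: Sat (+1)  1953: Mon (+2)
  1954: Tue (+1) ✓  1955: Wed (+1)  1956: Thu (+1)  1957: Sat (+2)  … (53 more years) …
  2011: Wed (+1)  2012: Thu (+1)  2013: Sat (+2)  2014: Sun (+1)  2015: Mon (+1)
  2016: Tue (+1) ✓  2017: Thu (+2)  2018: Fri (+1)  2019: Sat (+1)  2020: Sun (+1)
  2021: Tue (+2) ✓  2022: Wed (+1)  2023: Thu (+1)  2024: Fri (+1)
Tuesday years: 1954, 1960, 1965, 1971, 1982, 1988, 1993, 1999, 2010, 2016, 2021 — 11 in total.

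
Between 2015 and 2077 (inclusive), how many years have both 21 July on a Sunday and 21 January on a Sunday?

2

Check each year's weekday for 21 July and 21 January:
  2015: Tue/Wed  2016: Thu/Thu  2017: Fri/Sat  2018: Sat/Sun  2019: Sun/Mon  2020: Tue/Tue  2021: Wed/Thu  2022: Thu/Fri  2023: Fri/Sat  2024: Sun/Sun ✓  2025: Mon/Tue  2026: Tue/Wed  2027: Wed/Thu  2028: Fri/Fri  …(35 more)…  2064: Mon/Mon  2065: Tue/Wed  2066: Wed/Thu  2067: Thu/Fri  2068: Sat/Sat  2069: Sun/Mon  2070: Mon/Tue  2071: Tue/Wed  2072: Thu/Thu  2073: Fri/Sat  2074: Sat/Sun  2075: Sun/Mon  2076: Tue/Tue  2077: Wed/Thu
Both conditions hold in: 2024, 2052 — 2.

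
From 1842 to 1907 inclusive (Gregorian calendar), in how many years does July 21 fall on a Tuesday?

Track July 21's weekday year by year (advancing +1, or +2 across a Feb 29):
  1842: Thu  1843: Fri (+1)  1844: Sun (+2)  1845: Mon (+1)  1846: Tue (+1) ✓
  1847: Wed (+1)  1848: Fri (+2)  1849: Sat (+1)  1850: Sun (+1)  1851: Mon (+1)
  1852: Wed (+2)  1853: Thu (+1)  1854: Fri (+1)  1855: Sat (+1)  … (38 more years) …
  1894: Sat (+1)  1895: Sun (+1)  1896: Tue (+2) ✓  1897: Wed (+1)  1898: Thu (+1)
  1899: Fri (+1)  1900: Sat (+1)  1901: Sun (+1)  1902: Mon (+1)  1903: Tue (+1) ✓
  1904: Thu (+2)  1905: Fri (+1)  1906: Sat (+1)  1907: Sun (+1)
Tuesday years: 1846, 1857, 1863, 1868, 1874, 1885, 1891, 1896, 1903 — 9 in total.

9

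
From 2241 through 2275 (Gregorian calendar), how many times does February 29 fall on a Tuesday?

Leap years in 2241–2275: 8 of them.
Feb 29 weekday advances by 5 (mod 7) from one leap year to the next four years later (or differs when a century non-leap intervenes).
Leap-day weekdays: 2244:Thu 2248:Tue✓ 2252:Sun 2256:Fri 2260:Wed 2264:Mon 2268:Sat 2272:Thu
Tuesday: 2248 → 1.

1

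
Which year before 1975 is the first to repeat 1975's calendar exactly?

1969

Two years share a calendar iff Jan 1 falls on the same weekday and both are leap or both are common. 1975: Jan 1 is Wednesday, common year.
1974: Jan 1 Tuesday, common
1973: Jan 1 Monday, common
1972: Jan 1 Saturday, leap
1971: Jan 1 Friday, common
1970: Jan 1 Thursday, common
1969: Jan 1 Wednesday, common
1969 matches on both conditions.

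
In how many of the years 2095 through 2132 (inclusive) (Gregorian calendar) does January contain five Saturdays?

January has 31 days; it has five Saturdays when Saturday falls among the first (month-length − 28) days — i.e. when January 1 is one of Saturday/Friday/Thursday.
January 1 by year: 2095:Sat✓ 2096:Sun 2097:Tue 2098:Wed 2099:Thu✓ 2100:Fri✓ 2101:Sat✓ 2102:Sun 2103:Mon 2104:Tue 2105:Thu✓ 2106:Fri✓ 2107:Sat✓ 2108:Sun 2109:Tue …(8 more)… 2118:Sat✓ 2119:Sun 2120:Mon 2121:Wed 2122:Thu✓ 2123:Fri✓ 2124:Sat✓ 2125:Mon 2126:Tue 2127:Wed 2128:Thu✓ 2129:Sat✓ 2130:Sun 2131:Mon 2132:Tue
Years with five Saturdays: 2095, 2099, 2100, 2101, 2105, 2106, 2107, 2111, 2112, 2117, 2118, 2122, 2123, 2124, 2128, 2129 → 16.

16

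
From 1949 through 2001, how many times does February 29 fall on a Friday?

Leap years in 1949–2001: 13 of them.
Feb 29 weekday advances by 5 (mod 7) from one leap year to the next four years later (or differs when a century non-leap intervenes).
Leap-day weekdays: 1952:Fri✓ 1956:Wed 1960:Mon 1964:Sat 1968:Thu 1972:Tue 1976:Sun 1980:Fri✓ 1984:Wed 1988:Mon 1992:Sat 1996:Thu 2000:Tue
Friday: 1952, 1980 → 2.

2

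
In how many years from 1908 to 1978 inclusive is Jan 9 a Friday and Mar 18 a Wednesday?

7

Check each year's weekday for Jan 9 and Mar 18:
  1908: Thu/Wed  1909: Sat/Thu  1910: Sun/Fri  1911: Mon/Sat  1912: Tue/Mon  1913: Thu/Tue  1914: Fri/Wed ✓  1915: Sat/Thu  1916: Sun/Sat  1917: Tue/Sun  1918: Wed/Mon  1919: Thu/Tue  1920: Fri/Thu  1921: Sun/Fri  …(43 more)…  1965: Sat/Thu  1966: Sun/Fri  1967: Mon/Sat  1968: Tue/Mon  1969: Thu/Tue  1970: Fri/Wed ✓  1971: Sat/Thu  1972: Sun/Sat  1973: Tue/Sun  1974: Wed/Mon  1975: Thu/Tue  1976: Fri/Thu  1977: Sun/Fri  1978: Mon/Sat
Both conditions hold in: 1914, 1925, 1931, 1942, 1953, 1959, 1970 — 7.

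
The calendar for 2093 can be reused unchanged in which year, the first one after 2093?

2099

Two years share a calendar iff Jan 1 falls on the same weekday and both are leap or both are common. 2093: Jan 1 is Thursday, common year.
2094: Jan 1 Friday, common
2095: Jan 1 Saturday, common
2096: Jan 1 Sunday, leap
2097: Jan 1 Tuesday, common
2098: Jan 1 Wednesday, common
2099: Jan 1 Thursday, common
2099 matches on both conditions.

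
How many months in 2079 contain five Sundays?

5

A month of length L has five Sundays iff its first Sunday is on day ≤ L−28 (so day 1–3 in a 31-day month, 1–2 in a 30-day month, day 1 in a leap February).
Checking each month of 2079: Jan starts Sun (31d) ✓; Feb starts Wed (28d); Mar starts Wed (31d); Apr starts Sat (30d) ✓; May starts Mon (31d); Jun starts Thu (30d); Jul starts Sat (31d) ✓; Aug starts Tue (31d); Sep starts Fri (30d); Oct starts Sun (31d) ✓; Nov starts Wed (30d); Dec starts Fri (31d) ✓.
Five-Sunday months: January, April, July, October, December → 5.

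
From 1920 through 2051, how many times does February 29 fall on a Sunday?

Leap years in 1920–2051: 33 of them.
Feb 29 weekday advances by 5 (mod 7) from one leap year to the next four years later (or differs when a century non-leap intervenes).
Leap-day weekdays: 1920:Sun✓ 1924:Fri 1928:Wed 1932:Mon 1936:Sat 1940:Thu 1944:Tue 1948:Sun✓ 1952:Fri 1956:Wed 1960:Mon 1964:Sat 1968:Thu …(7 more)… 2000:Tue 2004:Sun✓ 2008:Fri 2012:Wed 2016:Mon 2020:Sat 2024:Thu 2028:Tue 2032:Sun✓ 2036:Fri 2040:Wed 2044:Mon 2048:Sat
Sunday: 1920, 1948, 1976, 2004, 2032 → 5.

5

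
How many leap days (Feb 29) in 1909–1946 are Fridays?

Leap years in 1909–1946: 9 of them.
Feb 29 weekday advances by 5 (mod 7) from one leap year to the next four years later (or differs when a century non-leap intervenes).
Leap-day weekdays: 1912:Thu 1916:Tue 1920:Sun 1924:Fri✓ 1928:Wed 1932:Mon 1936:Sat 1940:Thu 1944:Tue
Friday: 1924 → 1.

1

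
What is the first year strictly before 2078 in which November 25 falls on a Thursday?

From one year to the next, a fixed date's weekday advances by 1, or by 2 when a Feb 29 lies between the two dates.
2078: November 25 is Friday.
2077: Thursday (−1)
November 25 falls on a Thursday in 2077.

2077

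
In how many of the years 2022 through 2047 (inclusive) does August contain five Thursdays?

12

August has 31 days; it has five Thursdays when Thursday falls among the first (month-length − 28) days — i.e. when August 1 is one of Thursday/Wednesday/Tuesday.
August 1 by year: 2022:Mon 2023:Tue✓ 2024:Thu✓ 2025:Fri 2026:Sat 2027:Sun 2028:Tue✓ 2029:Wed✓ 2030:Thu✓ 2031:Fri 2032:Sun 2033:Mon 2034:Tue✓ 2035:Wed✓ 2036:Fri 2037:Sat 2038:Sun 2039:Mon 2040:Wed✓ 2041:Thu✓ 2042:Fri 2043:Sat 2044:Mon 2045:Tue✓ 2046:Wed✓ 2047:Thu✓
Years with five Thursdays: 2023, 2024, 2028, 2029, 2030, 2034, 2035, 2040, 2041, 2045, 2046, 2047 → 12.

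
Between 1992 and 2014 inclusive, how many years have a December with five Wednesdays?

December has 31 days; it has five Wednesdays when Wednesday falls among the first (month-length − 28) days — i.e. when December 1 is one of Wednesday/Tuesday/Monday.
December 1 by year: 1992:Tue✓ 1993:Wed✓ 1994:Thu 1995:Fri 1996:Sun 1997:Mon✓ 1998:Tue✓ 1999:Wed✓ 2000:Fri 2001:Sat 2002:Sun 2003:Mon✓ 2004:Wed✓ 2005:Thu 2006:Fri 2007:Sat 2008:Mon✓ 2009:Tue✓ 2010:Wed✓ 2011:Thu 2012:Sat 2013:Sun 2014:Mon✓
Years with five Wednesdays: 1992, 1993, 1997, 1998, 1999, 2003, 2004, 2008, 2009, 2010, 2014 → 11.

11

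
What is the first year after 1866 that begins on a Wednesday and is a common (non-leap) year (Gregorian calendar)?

Jan 1 advances by 2 weekdays after a leap year and by 1 after a common year.
1866: Jan 1 is Monday.
1867: Tuesday
1868: Wednesday (leap)
1869: Friday
1870: Saturday
1871: Sunday
1872: Monday (leap)
1873: Wednesday
1873 begins on a Wednesday and is a common year.

1873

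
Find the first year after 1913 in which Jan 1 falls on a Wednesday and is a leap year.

1936

Jan 1 advances by 2 weekdays after a leap year and by 1 after a common year.
1913: Jan 1 is Wednesday.
1914: Thursday
1915: Friday
1916: Saturday (leap)
1917: Monday
1918: Tuesday
1919: Wednesday
1920: Thursday (leap)
1921: Saturday
1922: Sunday
1923: Monday
1924: Tuesday (leap)
1925: Thursday
1926: Friday
1927: Saturday
1928: Sunday (leap)
1929: Tuesday
1930: Wednesday
1931: Thursday
1932: Friday (leap)
1933: Sunday
1934: Monday
1935: Tuesday
1936: Wednesday (leap)
1936 begins on a Wednesday and is a leap year.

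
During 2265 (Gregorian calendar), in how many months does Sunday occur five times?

5

A month of length L has five Sundays iff its first Sunday is on day ≤ L−28 (so day 1–3 in a 31-day month, 1–2 in a 30-day month, day 1 in a leap February).
Checking each month of 2265: Jan starts Sun (31d) ✓; Feb starts Wed (28d); Mar starts Wed (31d); Apr starts Sat (30d) ✓; May starts Mon (31d); Jun starts Thu (30d); Jul starts Sat (31d) ✓; Aug starts Tue (31d); Sep starts Fri (30d); Oct starts Sun (31d) ✓; Nov starts Wed (30d); Dec starts Fri (31d) ✓.
Five-Sunday months: January, April, July, October, December → 5.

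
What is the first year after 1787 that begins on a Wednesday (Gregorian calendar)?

1794

Jan 1 advances by 2 weekdays after a leap year and by 1 after a common year.
1787: Jan 1 is Monday.
1788: Tuesday (leap)
1789: Thursday
1790: Friday
1791: Saturday
1792: Sunday (leap)
1793: Tuesday
1794: Wednesday
1794 begins on a Wednesday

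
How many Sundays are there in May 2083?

5

May 2083 has 31 days and begins on Saturday.
The first Sunday is May 2.
Sundays fall on 2, 9, 16, 23, 30 — that's 5.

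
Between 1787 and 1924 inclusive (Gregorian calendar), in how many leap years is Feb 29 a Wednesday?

5

Leap years in 1787–1924: 33 of them.
Feb 29 weekday advances by 5 (mod 7) from one leap year to the next four years later (or differs when a century non-leap intervenes).
Leap-day weekdays: 1788:Fri 1792:Wed✓ 1796:Mon 1804:Wed✓ 1808:Mon 1812:Sat 1816:Thu 1820:Tue 1824:Sun 1828:Fri 1832:Wed✓ 1836:Mon 1840:Sat …(7 more)… 1872:Thu 1876:Tue 1880:Sun 1884:Fri 1888:Wed✓ 1892:Mon 1896:Sat 1904:Mon 1908:Sat 1912:Thu 1916:Tue 1920:Sun 1924:Fri
Wednesday: 1792, 1804, 1832, 1860, 1888 → 5.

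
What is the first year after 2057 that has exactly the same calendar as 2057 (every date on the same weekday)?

2063

Two years share a calendar iff Jan 1 falls on the same weekday and both are leap or both are common. 2057: Jan 1 is Monday, common year.
2058: Jan 1 Tuesday, common
2059: Jan 1 Wednesday, common
2060: Jan 1 Thursday, leap
2061: Jan 1 Saturday, common
2062: Jan 1 Sunday, common
2063: Jan 1 Monday, common
2063 matches on both conditions.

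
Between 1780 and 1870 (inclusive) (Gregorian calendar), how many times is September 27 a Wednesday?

Track September 27's weekday year by year (advancing +1, or +2 across a Feb 29):
  1780: Wed ✓  1781: Thu (+1)  1782: Fri (+1)  1783: Sat (+1)  1784: Mon (+2)
  1785: Tue (+1)  1786: Wed (+1) ✓  1787: Thu (+1)  1788: Sat (+2)  1789: Sun (+1)
  1790: Mon (+1)  1791: Tue (+1)  1792: Thu (+2)  1793: Fri (+1)  … (63 more years) …
  1857: Sun (+1)  1858: Mon (+1)  1859: Tue (+1)  1860: Thu (+2)  1861: Fri (+1)
  1862: Sat (+1)  1863: Sun (+1)  1864: Tue (+2)  1865: Wed (+1) ✓  1866: Thu (+1)
  1867: Fri (+1)  1868: Sun (+2)  1869: Mon (+1)  1870: Tue (+1)
Wednesday years: 1780, 1786, 1797, 1809, 1815, 1820, 1826, 1837, 1843, 1848, 1854, 1865 — 12 in total.

12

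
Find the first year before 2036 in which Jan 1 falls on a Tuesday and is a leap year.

Jan 1 advances by 2 weekdays after a leap year and by 1 after a common year.
2036: Jan 1 is Tuesday (leap).
2035: Monday
2034: Sunday
2033: Saturday
2032: Thursday (leap)
2031: Wednesday
2030: Tuesday
2029: Monday
2028: Saturday (leap)
2027: Friday
2026: Thursday
2025: Wednesday
2024: Monday (leap)
2023: Sunday
2022: Saturday
2021: Friday
2020: Wednesday (leap)
2019: Tuesday
2018: Monday
2017: Sunday
2016: Friday (leap)
2015: Thursday
2014: Wednesday
2013: Tuesday
2012: Sunday (leap)
2011: Saturday
2010: Friday
2009: Thursday
2008: Tuesday (leap)
2008 begins on a Tuesday and is a leap year.

2008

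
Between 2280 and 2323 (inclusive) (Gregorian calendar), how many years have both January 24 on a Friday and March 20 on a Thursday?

Check each year's weekday for January 24 and March 20:
  2280: Sat/Sat  2281: Mon/Sun  2282: Tue/Mon  2283: Wed/Tue  2284: Thu/Thu  2285: Sat/Fri  2286: Sun/Sat  2287: Mon/Sun  2288: Tue/Tue  2289: Thu/Wed  2290: Fri/Thu ✓  2291: Sat/Fri  2292: Sun/Sun  2293: Tue/Mon  …(16 more)…  2310: Mon/Sun  2311: Tue/Mon  2312: Wed/Wed  2313: Fri/Thu ✓  2314: Sat/Fri  2315: Sun/Sat  2316: Mon/Mon  2317: Wed/Tue  2318: Thu/Wed  2319: Fri/Thu ✓  2320: Sat/Sat  2321: Mon/Sun  2322: Tue/Mon  2323: Wed/Tue
Both conditions hold in: 2290, 2302, 2313, 2319 — 4.

4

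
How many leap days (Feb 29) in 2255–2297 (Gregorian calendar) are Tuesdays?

Leap years in 2255–2297: 11 of them.
Feb 29 weekday advances by 5 (mod 7) from one leap year to the next four years later (or differs when a century non-leap intervenes).
Leap-day weekdays: 2256:Fri 2260:Wed 2264:Mon 2268:Sat 2272:Thu 2276:Tue✓ 2280:Sun 2284:Fri 2288:Wed 2292:Mon 2296:Sat
Tuesday: 2276 → 1.

1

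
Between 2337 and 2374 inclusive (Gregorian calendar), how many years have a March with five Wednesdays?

17

March has 31 days; it has five Wednesdays when Wednesday falls among the first (month-length − 28) days — i.e. when March 1 is one of Wednesday/Tuesday/Monday.
March 1 by year: 2337:Mon✓ 2338:Tue✓ 2339:Wed✓ 2340:Fri 2341:Sat 2342:Sun 2343:Mon✓ 2344:Wed✓ 2345:Thu 2346:Fri 2347:Sat 2348:Mon✓ 2349:Tue✓ 2350:Wed✓ 2351:Thu …(8 more)… 2360:Tue✓ 2361:Wed✓ 2362:Thu 2363:Fri 2364:Sun 2365:Mon✓ 2366:Tue✓ 2367:Wed✓ 2368:Fri 2369:Sat 2370:Sun 2371:Mon✓ 2372:Wed✓ 2373:Thu 2374:Fri
Years with five Wednesdays: 2337, 2338, 2339, 2343, 2344, 2348, 2349, 2350, 2354, 2355, 2360, 2361, 2365, 2366, 2367, 2371, 2372 → 17.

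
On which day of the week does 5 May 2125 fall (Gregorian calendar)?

January 1, 2125 is a Monday.
May 5 is day 125 of the year, i.e. 124 days after Jan 1.
124 mod 7 = 5, so advance 5 weekdays from Monday: Saturday.

Saturday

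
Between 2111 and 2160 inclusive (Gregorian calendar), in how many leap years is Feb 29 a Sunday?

2

Leap years in 2111–2160: 13 of them.
Feb 29 weekday advances by 5 (mod 7) from one leap year to the next four years later (or differs when a century non-leap intervenes).
Leap-day weekdays: 2112:Mon 2116:Sat 2120:Thu 2124:Tue 2128:Sun✓ 2132:Fri 2136:Wed 2140:Mon 2144:Sat 2148:Thu 2152:Tue 2156:Sun✓ 2160:Fri
Sunday: 2128, 2156 → 2.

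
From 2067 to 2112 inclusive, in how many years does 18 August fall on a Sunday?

Track 18 August's weekday year by year (advancing +1, or +2 across a Feb 29):
  2067: Thu  2068: Sat (+2)  2069: Sun (+1) ✓  2070: Mon (+1)  2071: Tue (+1)
  2072: Thu (+2)  2073: Fri (+1)  2074: Sat (+1)  2075: Sun (+1) ✓  2076: Tue (+2)
  2077: Wed (+1)  2078: Thu (+1)  2079: Fri (+1)  2080: Sun (+2) ✓  … (18 more years) …
  2099: Tue (+1)  2100: Wed (+1)  2101: Thu (+1)  2102: Fri (+1)  2103: Sat (+1)
  2104: Mon (+2)  2105: Tue (+1)  2106: Wed (+1)  2107: Thu (+1)  2108: Sat (+2)
  2109: Sun (+1) ✓  2110: Mon (+1)  2111: Tue (+1)  2112: Thu (+2)
Sunday years: 2069, 2075, 2080, 2086, 2097, 2109 — 6 in total.

6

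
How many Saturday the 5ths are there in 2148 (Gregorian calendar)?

Check the 5th of each month of 2148: Jan 5: Fri, Feb 5: Mon, Mar 5: Tue, Apr 5: Fri, May 5: Sun, Jun 5: Wed, Jul 5: Fri, Aug 5: Mon, Sep 5: Thu, Oct 5: Sat, Nov 5: Tue, Dec 5: Thu.
Saturday occurs in October — 1 month.

1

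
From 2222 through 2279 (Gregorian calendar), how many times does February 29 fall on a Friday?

2

Leap years in 2222–2279: 14 of them.
Feb 29 weekday advances by 5 (mod 7) from one leap year to the next four years later (or differs when a century non-leap intervenes).
Leap-day weekdays: 2224:Sun 2228:Fri✓ 2232:Wed 2236:Mon 2240:Sat 2244:Thu 2248:Tue 2252:Sun 2256:Fri✓ 2260:Wed 2264:Mon 2268:Sat 2272:Thu 2276:Tue
Friday: 2228, 2256 → 2.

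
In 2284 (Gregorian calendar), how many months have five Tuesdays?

A month of length L has five Tuesdays iff its first Tuesday is on day ≤ L−28 (so day 1–3 in a 31-day month, 1–2 in a 30-day month, day 1 in a leap February).
Checking each month of 2284: Jan starts Tue (31d) ✓; Feb starts Fri (29d); Mar starts Sat (31d); Apr starts Tue (30d) ✓; May starts Thu (31d); Jun starts Sun (30d); Jul starts Tue (31d) ✓; Aug starts Fri (31d); Sep starts Mon (30d) ✓; Oct starts Wed (31d); Nov starts Sat (30d); Dec starts Mon (31d) ✓.
Five-Tuesday months: January, April, July, September, December → 5.

5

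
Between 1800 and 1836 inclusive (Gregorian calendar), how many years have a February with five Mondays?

February has 28 days (29 in leap years); it has five Mondays when Monday falls among the first (month-length − 28) days — i.e. when February 1 is Monday in a leap year (never in a common year).
February 1 by year: 1800:Sat 1801:Sun 1802:Mon 1803:Tue 1804:Wed 1805:Fri 1806:Sat 1807:Sun 1808:Mon✓ 1809:Wed 1810:Thu 1811:Fri 1812:Sat 1813:Mon 1814:Tue …(7 more)… 1822:Fri 1823:Sat 1824:Sun 1825:Tue 1826:Wed 1827:Thu 1828:Fri 1829:Sun 1830:Mon 1831:Tue 1832:Wed 1833:Fri 1834:Sat 1835:Sun 1836:Mon✓
Years with five Mondays: 1808, 1836 → 2.

2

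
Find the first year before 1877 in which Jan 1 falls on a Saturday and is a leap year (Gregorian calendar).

1876

Jan 1 advances by 2 weekdays after a leap year and by 1 after a common year.
1877: Jan 1 is Monday.
1876: Saturday (leap)
1876 begins on a Saturday and is a leap year.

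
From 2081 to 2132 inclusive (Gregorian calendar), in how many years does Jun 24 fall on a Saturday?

7

Track Jun 24's weekday year by year (advancing +1, or +2 across a Feb 29):
  2081: Tue  2082: Wed (+1)  2083: Thu (+1)  2084: Sat (+2) ✓  2085: Sun (+1)
  2086: Mon (+1)  2087: Tue (+1)  2088: Thu (+2)  2089: Fri (+1)  2090: Sat (+1) ✓
  2091: Sun (+1)  2092: Tue (+2)  2093: Wed (+1)  2094: Thu (+1)  … (24 more years) …
  2119: Sat (+1) ✓  2120: Mon (+2)  2121: Tue (+1)  2122: Wed (+1)  2123: Thu (+1)
  2124: Sat (+2) ✓  2125: Sun (+1)  2126: Mon (+1)  2127: Tue (+1)  2128: Thu (+2)
  2129: Fri (+1)  2130: Sat (+1) ✓  2131: Sun (+1)  2132: Tue (+2)
Saturday years: 2084, 2090, 2102, 2113, 2119, 2124, 2130 — 7 in total.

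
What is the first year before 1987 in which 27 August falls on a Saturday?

1983

From one year to the next, a fixed date's weekday advances by 1, or by 2 when a Feb 29 lies between the two dates.
1987: August 27 is Thursday.
1986: Wednesday (−1)
1985: Tuesday (−1)
1984: Monday (−1)
1983: Saturday (−2)
27 August falls on a Saturday in 1983.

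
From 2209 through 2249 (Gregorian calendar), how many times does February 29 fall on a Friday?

Leap years in 2209–2249: 10 of them.
Feb 29 weekday advances by 5 (mod 7) from one leap year to the next four years later (or differs when a century non-leap intervenes).
Leap-day weekdays: 2212:Sat 2216:Thu 2220:Tue 2224:Sun 2228:Fri✓ 2232:Wed 2236:Mon 2240:Sat 2244:Thu 2248:Tue
Friday: 2228 → 1.

1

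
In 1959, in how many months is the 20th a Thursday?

Check the 20th of each month of 1959: Jan 20: Tue, Feb 20: Fri, Mar 20: Fri, Apr 20: Mon, May 20: Wed, Jun 20: Sat, Jul 20: Mon, Aug 20: Thu, Sep 20: Sun, Oct 20: Tue, Nov 20: Fri, Dec 20: Sun.
Thursday occurs in August — 1 month.

1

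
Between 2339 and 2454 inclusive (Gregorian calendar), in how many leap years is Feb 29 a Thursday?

Leap years in 2339–2454: 29 of them.
Feb 29 weekday advances by 5 (mod 7) from one leap year to the next four years later (or differs when a century non-leap intervenes).
Leap-day weekdays: 2340:Thu✓ 2344:Tue 2348:Sun 2352:Fri 2356:Wed 2360:Mon 2364:Sat 2368:Thu✓ 2372:Tue 2376:Sun 2380:Fri 2384:Wed 2388:Mon …(3 more)… 2404:Sun 2408:Fri 2412:Wed 2416:Mon 2420:Sat 2424:Thu✓ 2428:Tue 2432:Sun 2436:Fri 2440:Wed 2444:Mon 2448:Sat 2452:Thu✓
Thursday: 2340, 2368, 2396, 2424, 2452 → 5.

5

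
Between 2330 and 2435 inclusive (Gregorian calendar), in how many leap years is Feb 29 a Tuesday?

Leap years in 2330–2435: 26 of them.
Feb 29 weekday advances by 5 (mod 7) from one leap year to the next four years later (or differs when a century non-leap intervenes).
Leap-day weekdays: 2332:Mon 2336:Sat 2340:Thu 2344:Tue✓ 2348:Sun 2352:Fri 2356:Wed 2360:Mon 2364:Sat 2368:Thu 2372:Tue✓ 2376:Sun 2380:Fri 2384:Wed 2388:Mon 2392:Sat 2396:Thu 2400:Tue✓ 2404:Sun 2408:Fri 2412:Wed 2416:Mon 2420:Sat 2424:Thu 2428:Tue✓ 2432:Sun
Tuesday: 2344, 2372, 2400, 2428 → 4.

4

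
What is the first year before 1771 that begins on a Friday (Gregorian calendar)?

1768

Jan 1 advances by 2 weekdays after a leap year and by 1 after a common year.
1771: Jan 1 is Tuesday.
1770: Monday
1769: Sunday
1768: Friday (leap)
1768 begins on a Friday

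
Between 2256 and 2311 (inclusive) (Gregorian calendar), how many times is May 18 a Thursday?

8

Track May 18's weekday year by year (advancing +1, or +2 across a Feb 29):
  2256: Sun  2257: Mon (+1)  2258: Tue (+1)  2259: Wed (+1)  2260: Fri (+2)
  2261: Sat (+1)  2262: Sun (+1)  2263: Mon (+1)  2264: Wed (+2)  2265: Thu (+1) ✓
  2266: Fri (+1)  2267: Sat (+1)  2268: Mon (+2)  2269: Tue (+1)  … (28 more years) …
  2298: Wed (+1)  2299: Thu (+1) ✓  2300: Fri (+1)  2301: Sat (+1)  2302: Sun (+1)
  2303: Mon (+1)  2304: Wed (+2)  2305: Thu (+1) ✓  2306: Fri (+1)  2307: Sat (+1)
  2308: Mon (+2)  2309: Tue (+1)  2310: Wed (+1)  2311: Thu (+1) ✓
Thursday years: 2265, 2271, 2276, 2282, 2293, 2299, 2305, 2311 — 8 in total.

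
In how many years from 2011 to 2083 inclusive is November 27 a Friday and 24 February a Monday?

3

Check each year's weekday for November 27 and 24 February:
  2011: Sun/Thu  2012: Tue/Fri  2013: Wed/Sun  2014: Thu/Mon  2015: Fri/Tue  2016: Sun/Wed  2017: Mon/Fri  2018: Tue/Sat  2019: Wed/Sun  2020: Fri/Mon ✓  2021: Sat/Wed  2022: Sun/Thu  2023: Mon/Fri  2024: Wed/Sat  …(45 more)…  2070: Thu/Mon  2071: Fri/Tue  2072: Sun/Wed  2073: Mon/Fri  2074: Tue/Sat  2075: Wed/Sun  2076: Fri/Mon ✓  2077: Sat/Wed  2078: Sun/Thu  2079: Mon/Fri  2080: Wed/Sat  2081: Thu/Mon  2082: Fri/Tue  2083: Sat/Wed
Both conditions hold in: 2020, 2048, 2076 — 3.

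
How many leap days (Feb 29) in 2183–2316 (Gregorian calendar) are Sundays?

4

Leap years in 2183–2316: 32 of them.
Feb 29 weekday advances by 5 (mod 7) from one leap year to the next four years later (or differs when a century non-leap intervenes).
Leap-day weekdays: 2184:Sun✓ 2188:Fri 2192:Wed 2196:Mon 2204:Wed 2208:Mon 2212:Sat 2216:Thu 2220:Tue 2224:Sun✓ 2228:Fri 2232:Wed 2236:Mon …(6 more)… 2264:Mon 2268:Sat 2272:Thu 2276:Tue 2280:Sun✓ 2284:Fri 2288:Wed 2292:Mon 2296:Sat 2304:Mon 2308:Sat 2312:Thu 2316:Tue
Sunday: 2184, 2224, 2252, 2280 → 4.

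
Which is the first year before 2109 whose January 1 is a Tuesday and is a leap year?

Jan 1 advances by 2 weekdays after a leap year and by 1 after a common year.
2109: Jan 1 is Tuesday.
2108: Sunday (leap)
2107: Saturday
2106: Friday
2105: Thursday
2104: Tuesday (leap)
2104 begins on a Tuesday and is a leap year.

2104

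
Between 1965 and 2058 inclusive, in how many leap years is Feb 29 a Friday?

3

Leap years in 1965–2058: 23 of them.
Feb 29 weekday advances by 5 (mod 7) from one leap year to the next four years later (or differs when a century non-leap intervenes).
Leap-day weekdays: 1968:Thu 1972:Tue 1976:Sun 1980:Fri✓ 1984:Wed 1988:Mon 1992:Sat 1996:Thu 2000:Tue 2004:Sun 2008:Fri✓ 2012:Wed 2016:Mon 2020:Sat 2024:Thu 2028:Tue 2032:Sun 2036:Fri✓ 2040:Wed 2044:Mon 2048:Sat 2052:Thu 2056:Tue
Friday: 1980, 2008, 2036 → 3.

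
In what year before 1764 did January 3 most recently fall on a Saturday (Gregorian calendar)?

From one year to the next, a fixed date's weekday advances by 1, or by 2 when a Feb 29 lies between the two dates.
1764: January 3 is Tuesday.
1763: Monday (−1)
1762: Sunday (−1)
1761: Saturday (−1)
January 3 falls on a Saturday in 1761.

1761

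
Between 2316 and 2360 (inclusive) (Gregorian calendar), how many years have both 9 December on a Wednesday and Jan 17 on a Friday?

1

Check each year's weekday for 9 December and Jan 17:
  2316: Sat/Mon  2317: Sun/Wed  2318: Mon/Thu  2319: Tue/Fri  2320: Thu/Sat  2321: Fri/Mon  2322: Sat/Tue  2323: Sun/Wed  2324: Tue/Thu  2325: Wed/Sat  2326: Thu/Sun  2327: Fri/Mon  2328: Sun/Tue  2329: Mon/Thu  …(17 more)…  2347: Tue/Fri  2348: Thu/Sat  2349: Fri/Mon  2350: Sat/Tue  2351: Sun/Wed  2352: Tue/Thu  2353: Wed/Sat  2354: Thu/Sun  2355: Fri/Mon  2356: Sun/Tue  2357: Mon/Thu  2358: Tue/Fri  2359: Wed/Sat  2360: Fri/Sun
Both conditions hold in: 2336 — 1.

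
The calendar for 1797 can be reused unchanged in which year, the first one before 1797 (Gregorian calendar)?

Two years share a calendar iff Jan 1 falls on the same weekday and both are leap or both are common. 1797: Jan 1 is Sunday, common year.
1796: Jan 1 Friday, leap
1795: Jan 1 Thursday, common
1794: Jan 1 Wednesday, common
1793: Jan 1 Tuesday, common
1792: Jan 1 Sunday, leap
1791: Jan 1 Saturday, common
1790: Jan 1 Friday, common
1789: Jan 1 Thursday, common
1788: Jan 1 Tuesday, leap
1787: Jan 1 Monday, common
1786: Jan 1 Sunday, common
1786 matches on both conditions.

1786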